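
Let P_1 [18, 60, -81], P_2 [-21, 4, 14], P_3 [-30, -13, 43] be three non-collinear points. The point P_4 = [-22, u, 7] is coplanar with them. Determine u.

8

A normal to the plane is n = P_1P_2 × P_1P_3 = (-9, 276, 159).
P_4 lies in the plane iff n · P_1P_4 = 0.
This gives (276)u + (-2208) = 0, so u = 8.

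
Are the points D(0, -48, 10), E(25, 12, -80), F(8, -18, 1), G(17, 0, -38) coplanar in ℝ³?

Yes

A normal to the plane through D, E, F is n = DE × DF = (2160, -495, 270).
The plane has equation n·P = 26460. For G: n·G = 26460.
Equal, so G lies in the plane and all four are coplanar.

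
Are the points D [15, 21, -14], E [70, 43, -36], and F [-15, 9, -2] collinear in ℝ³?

Yes

DE = (55, 22, -22), DF = (-30, -12, 12).
DE × DF = (0, 0, 0).
The cross product vanishes, so the three points are collinear.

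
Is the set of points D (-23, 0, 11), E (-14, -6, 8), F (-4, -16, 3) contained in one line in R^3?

DE = (9, -6, -3), DF = (19, -16, -8).
Comparing components 3 and 1: (-3)(19) − (9)(-8) = 15 ≠ 0, so DE and DF are not parallel and the points are not collinear.

No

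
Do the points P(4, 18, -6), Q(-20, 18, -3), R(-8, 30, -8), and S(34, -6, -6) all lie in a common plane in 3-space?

A normal to the plane through P, Q, R is n = PQ × PR = (-36, -84, -288).
The plane has equation n·X = 72. For S: n·S = 1008.
1008 ≠ 72, so S is off the plane.

No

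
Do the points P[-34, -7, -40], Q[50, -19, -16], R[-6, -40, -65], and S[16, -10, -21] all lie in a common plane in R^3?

Yes

The four points are coplanar iff the 3×3 determinant with rows PQ, PR, PS is zero.
Rows: (84, -12, 24), (28, -33, -25), (50, -3, 19).
Expanding along the first row: (84)(-702) − (-12)(1782) + (24)(1566) = 0.
Zero determinant ⇒ coplanar.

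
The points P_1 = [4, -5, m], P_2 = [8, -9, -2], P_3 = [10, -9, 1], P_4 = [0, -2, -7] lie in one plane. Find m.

-4

Coplanarity ⇔ det[P_1P_2; P_1P_3; P_1P_4] = 0.
Expanding, this is linear in m: (-14)m + (-56) = 0.
So m = -4.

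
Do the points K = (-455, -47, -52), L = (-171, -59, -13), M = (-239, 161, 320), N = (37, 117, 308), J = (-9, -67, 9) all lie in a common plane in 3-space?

No

The plane through K, L, M has normal n = KL × KM = (-12576, -97224, 61664) and equation n·P = 7085080.
Checking the remaining points: n·N = 7151992, n·J = 7182168.
Since n·N = 7151992 ≠ 7085080, N is off the plane and the points are not all coplanar.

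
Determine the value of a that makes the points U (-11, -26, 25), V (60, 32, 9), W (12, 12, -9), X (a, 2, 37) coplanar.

43

The points are coplanar iff UV · (UW × UX) = 0.
Expanding, this is linear in a: (-1364)a + (58652) = 0.
So a = 43.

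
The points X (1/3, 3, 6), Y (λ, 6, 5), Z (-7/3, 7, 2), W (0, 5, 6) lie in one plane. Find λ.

-2/3

The points are coplanar iff XY · (XZ × XW) = 0.
Expanding, this is linear in λ: (8)λ + (16/3) = 0.
So λ = -2/3.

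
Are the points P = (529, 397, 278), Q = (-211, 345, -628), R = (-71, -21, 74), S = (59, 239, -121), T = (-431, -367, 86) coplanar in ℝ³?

The plane through P, Q, R has normal n = PQ × PR = (-368100, 392640, 278120) and equation n·X = 38470540.
Checking the remaining points: n·S = 38470540, n·T = 38470540.
All equal 38470540, so all 5 points lie in one plane.

Yes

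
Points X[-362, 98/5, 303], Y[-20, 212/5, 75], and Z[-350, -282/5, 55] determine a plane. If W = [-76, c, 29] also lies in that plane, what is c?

Coplanarity requires XY · (XZ × XW) = 0.
XY = (342, 114/5, -228), XZ = (12, -76, -248); the triple product is linear in c with coefficient 82080 and constant term -984960.
Setting it to zero: c = 12.

12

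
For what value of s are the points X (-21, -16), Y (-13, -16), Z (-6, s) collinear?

-16

Collinearity: (Z − X) must be parallel to (Y − X) = (8, 0).
Cross-multiplying the components: (s − (-16))·(8) = (15)·(0).
Solving gives s = -16.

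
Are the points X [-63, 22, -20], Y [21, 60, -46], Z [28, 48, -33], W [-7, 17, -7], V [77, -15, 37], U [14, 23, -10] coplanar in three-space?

The plane through X, Y, Z has normal n = XY × XZ = (182, -1274, -1274) and equation n·P = -14014.
Checking the remaining points: n·W = -14014, n·V = -14014, n·U = -14014.
All equal -14014, so all 6 points lie in one plane.

Yes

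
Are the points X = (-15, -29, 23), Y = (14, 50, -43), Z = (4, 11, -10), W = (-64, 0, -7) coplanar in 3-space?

Yes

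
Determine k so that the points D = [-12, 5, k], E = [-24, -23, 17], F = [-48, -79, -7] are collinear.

Direction EF = (-24, -56, -24). From the x-coordinate of D, the parameter along the line is τ = (-12 − (-24))/(-24) = -1/2.
Then k = 17 + (-1/2)·(-24) = 29.

29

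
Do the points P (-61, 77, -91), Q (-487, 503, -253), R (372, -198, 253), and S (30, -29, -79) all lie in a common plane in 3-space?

No

A normal to the plane through P, Q, R is n = PQ × PR = (101994, 76398, -67308).
The plane has equation n·X = 5786040. For S: n·S = 6161610.
6161610 ≠ 5786040, so S is off the plane.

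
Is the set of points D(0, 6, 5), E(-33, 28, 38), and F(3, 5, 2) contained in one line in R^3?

DE = (-33, 22, 33), DF = (3, -1, -3).
DE × DF = (-33, 0, -33).
The cross product is nonzero, so the points do not lie on one line.

No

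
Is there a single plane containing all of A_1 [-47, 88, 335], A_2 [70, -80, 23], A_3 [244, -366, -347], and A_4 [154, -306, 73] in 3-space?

Yes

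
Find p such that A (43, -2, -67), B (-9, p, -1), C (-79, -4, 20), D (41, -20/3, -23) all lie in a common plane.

-6

Normal to plane ACD: n = (318, 5194, 1696/3); plane equation n·P = -103774/3.
Requiring n·B = -103774/3: (5194)p + (-10282/3) = -103774/3.
So p = -6.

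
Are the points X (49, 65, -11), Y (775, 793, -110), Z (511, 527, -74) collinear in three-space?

No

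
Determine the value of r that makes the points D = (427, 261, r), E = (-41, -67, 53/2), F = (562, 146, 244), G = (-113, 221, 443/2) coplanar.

310

The points are coplanar iff DE · (DF × DG) = 0.
Expanding, this is linear in r: (-189000)r + (58590000) = 0.
So r = 310.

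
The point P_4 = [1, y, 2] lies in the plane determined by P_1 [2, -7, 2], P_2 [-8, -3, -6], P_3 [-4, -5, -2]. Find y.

The plane through P_1, P_2, P_3 has equation 8y + 4z = -48.
Substituting P_4: (8)y + (8) = -48, so y = -7.

-7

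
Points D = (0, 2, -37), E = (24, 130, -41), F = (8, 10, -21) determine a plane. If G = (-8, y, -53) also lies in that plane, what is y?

-6

Coplanarity requires DE · (DF × DG) = 0.
DE = (24, 128, -4), DF = (8, 8, 16); the triple product is linear in y with coefficient -416 and constant term -2496.
Setting it to zero: y = -6.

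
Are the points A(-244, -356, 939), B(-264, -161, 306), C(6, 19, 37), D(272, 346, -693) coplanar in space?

A normal to the plane through A, B, C is n = AB × AC = (61485, -176290, -56250).
The plane has equation n·P = -5061850. For D: n·D = -5291170.
-5291170 ≠ -5061850, so D is off the plane.

No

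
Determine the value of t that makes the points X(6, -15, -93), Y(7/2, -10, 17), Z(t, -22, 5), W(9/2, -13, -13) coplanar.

The points are coplanar iff XY · (XZ × XW) = 0.
Expanding, this is linear in t: (-180)t + (1080) = 0.
So t = 6.

6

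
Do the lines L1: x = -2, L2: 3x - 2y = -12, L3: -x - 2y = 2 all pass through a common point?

No

Intersecting L1 and L2: solving the 2×2 system gives (x, y) = (-2, 3).
Substitute into L3: (-1)(-2) + (-2)(3) = -4.
But L3 requires 2 ≠ -4, so the three lines have no common point.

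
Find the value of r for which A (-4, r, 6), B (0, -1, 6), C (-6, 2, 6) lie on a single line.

1

Direction BC = (-6, 3, 0). From the x-coordinate of A, the parameter along the line is τ = (-4 − 0)/(-6) = 2/3.
Then r = (-1) + 2/3·(3) = 1.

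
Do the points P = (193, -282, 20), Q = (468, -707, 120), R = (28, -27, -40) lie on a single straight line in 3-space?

Yes

PQ = (275, -425, 100), PR = (-165, 255, -60).
Each component of PR is -3/5 times the corresponding component of PQ, so PR = -3/5·PQ and the points are collinear.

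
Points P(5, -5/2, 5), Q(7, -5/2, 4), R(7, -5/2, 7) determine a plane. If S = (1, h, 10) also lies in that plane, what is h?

-5/2

A normal to the plane is n = PQ × PR = (0, -6, 0).
S lies in the plane iff n · PS = 0.
This gives (-6)h + (-15) = 0, so h = -5/2.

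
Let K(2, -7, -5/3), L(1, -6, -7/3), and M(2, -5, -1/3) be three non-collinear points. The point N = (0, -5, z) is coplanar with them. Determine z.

-3

The plane through K, L, M has equation (8/3)x + (4/3)y − 2z = -2/3.
Substituting N: (-2)z + (-20/3) = -2/3, so z = -3.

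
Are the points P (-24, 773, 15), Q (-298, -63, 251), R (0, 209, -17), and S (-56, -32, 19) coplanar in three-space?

A normal to the plane through P, Q, R is n = PQ × PR = (159856, -3104, 174600).
The plane has equation n·X = -3616936. For S: n·S = -5535208.
-5535208 ≠ -3616936, so S is off the plane.

No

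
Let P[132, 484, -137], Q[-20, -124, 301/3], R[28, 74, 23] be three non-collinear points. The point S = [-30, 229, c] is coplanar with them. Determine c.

-121/3

Coplanarity requires PQ · (PR × PS) = 0.
PQ = (-152, -608, 712/3), PR = (-104, -410, 160); the triple product is linear in c with coefficient -912 and constant term -36784.
Setting it to zero: c = -121/3.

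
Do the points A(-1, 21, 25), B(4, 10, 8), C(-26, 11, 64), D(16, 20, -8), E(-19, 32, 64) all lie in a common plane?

The plane through A, B, C has normal n = AB × AC = (-599, 230, -325) and equation n·P = -2696.
Checking the remaining points: n·D = -2384, n·E = -2059.
Since n·D = -2384 ≠ -2696, D is off the plane and the points are not all coplanar.

No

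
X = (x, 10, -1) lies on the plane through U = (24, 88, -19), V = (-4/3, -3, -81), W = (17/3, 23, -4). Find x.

2

A normal to the plane is n = UV × UW = (-5395, 4550/3, -65/3).
X lies in the plane iff n · UX = 0.
This gives (-5395)x + (10790) = 0, so x = 2.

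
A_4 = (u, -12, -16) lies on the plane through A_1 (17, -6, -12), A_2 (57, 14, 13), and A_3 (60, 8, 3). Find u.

-16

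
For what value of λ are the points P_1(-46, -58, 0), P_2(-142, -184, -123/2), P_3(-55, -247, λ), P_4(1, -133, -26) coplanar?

Normal to plane P_1P_2P_4: n = (-2673/2, -10773/2, 13122); plane equation n·P = 373896.
Requiring n·P_3 = 373896: (13122)λ + (1403973) = 373896.
So λ = -157/2.

-157/2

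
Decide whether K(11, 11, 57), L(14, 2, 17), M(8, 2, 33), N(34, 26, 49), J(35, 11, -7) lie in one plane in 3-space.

Yes

The plane through K, L, M has normal n = KL × KM = (-144, 192, -54) and equation n·P = -2550.
Checking the remaining points: n·N = -2550, n·J = -2550.
All equal -2550, so all 5 points lie in one plane.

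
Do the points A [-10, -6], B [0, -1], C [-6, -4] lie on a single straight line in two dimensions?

AB = (10, 5), AC = (4, 2).
Checking proportionality: AC = 2/5·AB, so the vectors are parallel and the points are collinear.

Yes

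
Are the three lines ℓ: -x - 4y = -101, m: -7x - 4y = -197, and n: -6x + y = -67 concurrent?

No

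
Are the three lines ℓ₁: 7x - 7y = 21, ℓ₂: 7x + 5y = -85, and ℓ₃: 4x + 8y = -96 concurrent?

No

Intersecting ℓ₁ and ℓ₂: solving the 2×2 system gives (x, y) = (-35/6, -53/6).
Substitute into ℓ₃: (4)(-35/6) + (8)(-53/6) = -94.
But ℓ₃ requires -96 ≠ -94, so the three lines have no common point.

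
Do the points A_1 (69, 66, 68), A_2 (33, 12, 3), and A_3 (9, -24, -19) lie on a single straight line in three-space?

No

A_1A_2 = (-36, -54, -65), A_1A_3 = (-60, -90, -87).
A_1A_2 × A_1A_3 = (-1152, 768, 0).
The cross product is nonzero, so the points do not lie on one line.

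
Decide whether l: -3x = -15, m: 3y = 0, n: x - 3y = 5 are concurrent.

Intersecting l and m: solving the 2×2 system gives (x, y) = (5, 0).
Substitute into n: (1)(5) + (-3)(0) = 5.
This equals 5, so (5, 0) lies on all three lines and they are concurrent.

Yes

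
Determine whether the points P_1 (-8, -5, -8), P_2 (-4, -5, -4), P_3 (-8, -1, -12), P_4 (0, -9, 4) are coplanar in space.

With P_1 as base: P_1P_2 = (4, 0, 4), P_1P_3 = (0, 4, -4), P_1P_4 = (8, -4, 12).
P_1P_3 × P_1P_4 = (32, -32, -32).
P_1P_2 · (P_1P_3 × P_1P_4) = 0.
The scalar triple product vanishes, so the four points are coplanar.

Yes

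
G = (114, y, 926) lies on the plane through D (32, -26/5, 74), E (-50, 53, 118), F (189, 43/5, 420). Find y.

Coplanarity requires DE · (DF × DG) = 0.
DE = (-82, 291/5, 44), DF = (157, 69/5, 346); the triple product is linear in y with coefficient 35280 and constant term -6964272.
Setting it to zero: y = 987/5.

987/5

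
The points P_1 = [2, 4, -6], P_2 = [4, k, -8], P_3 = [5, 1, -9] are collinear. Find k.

2

Direction P_1P_3 = (3, -3, -3). From the x-coordinate of P_2, the parameter along the line is τ = (4 − 2)/3 = 2/3.
Then k = 4 + 2/3·(-3) = 2.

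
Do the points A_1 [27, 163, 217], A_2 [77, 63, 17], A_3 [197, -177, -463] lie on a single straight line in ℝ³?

Yes

A_1A_2 = (50, -100, -200), A_1A_3 = (170, -340, -680).
A_1A_2 × A_1A_3 = (0, 0, 0).
The cross product vanishes, so the three points are collinear.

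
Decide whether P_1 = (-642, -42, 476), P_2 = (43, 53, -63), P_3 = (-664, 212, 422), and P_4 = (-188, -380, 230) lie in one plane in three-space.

The four points are coplanar iff the 3×3 determinant with rows P_1P_2, P_1P_3, P_1P_4 is zero.
Rows: (685, 95, -539), (-22, 254, -54), (454, -338, -246).
Expanding along the first row: (685)(-80736) − (95)(29928) + (-539)(-107880) = 0.
Zero determinant ⇒ coplanar.

Yes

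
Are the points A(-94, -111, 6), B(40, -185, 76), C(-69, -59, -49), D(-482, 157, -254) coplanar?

No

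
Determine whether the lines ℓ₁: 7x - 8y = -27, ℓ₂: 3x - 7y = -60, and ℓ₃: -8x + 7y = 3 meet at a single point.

Intersecting ℓ₁ and ℓ₂: solving the 2×2 system gives (x, y) = (291/25, 339/25).
Substitute into ℓ₃: (-8)(291/25) + (7)(339/25) = 9/5.
But ℓ₃ requires 3 ≠ 9/5, so the three lines have no common point.

No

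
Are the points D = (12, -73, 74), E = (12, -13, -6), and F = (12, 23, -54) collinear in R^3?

DE = (0, 60, -80), DF = (0, 96, -128).
DE × DF = (0, 0, 0).
The cross product vanishes, so the three points are collinear.

Yes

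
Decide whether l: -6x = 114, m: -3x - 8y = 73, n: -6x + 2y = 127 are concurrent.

No

Intersecting l and m: solving the 2×2 system gives (x, y) = (-19, -2).
Substitute into n: (-6)(-19) + (2)(-2) = 110.
But n requires 127 ≠ 110, so the three lines have no common point.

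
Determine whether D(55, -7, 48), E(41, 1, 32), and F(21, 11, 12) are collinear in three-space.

No

DE = (-14, 8, -16), DF = (-34, 18, -36).
Comparing components 3 and 1: (-16)(-34) − (-14)(-36) = 40 ≠ 0, so DE and DF are not parallel and the points are not collinear.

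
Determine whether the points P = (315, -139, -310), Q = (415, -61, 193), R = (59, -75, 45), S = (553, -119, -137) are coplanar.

With P as base: PQ = (100, 78, 503), PR = (-256, 64, 355), PS = (238, 20, 173).
PR × PS = (3972, 128778, -20352).
PQ · (PR × PS) = 204828.
Since 204828 ≠ 0, the four points are not coplanar.

No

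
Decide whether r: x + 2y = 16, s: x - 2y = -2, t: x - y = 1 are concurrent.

The three lines meet at one point iff the augmented coefficient matrix [aᵢ bᵢ cᵢ] has rank < 3, i.e. its determinant vanishes.
Here the determinant is 6.
Nonzero, so no common point exists.

No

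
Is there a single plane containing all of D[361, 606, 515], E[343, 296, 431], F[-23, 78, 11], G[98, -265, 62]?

With D as base: DE = (-18, -310, -84), DF = (-384, -528, -504), DG = (-263, -871, -453).
DF × DG = (-199800, -41400, 195600).
DE · (DF × DG) = 0.
The scalar triple product vanishes, so the four points are coplanar.

Yes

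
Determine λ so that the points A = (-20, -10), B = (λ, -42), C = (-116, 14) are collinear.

108

The three points are collinear iff det[AB; AC] = 0.
This determinant is linear in λ: (24)λ + (-2592) = 0, so λ = 108.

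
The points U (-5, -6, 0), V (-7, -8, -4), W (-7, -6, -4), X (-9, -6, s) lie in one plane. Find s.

-8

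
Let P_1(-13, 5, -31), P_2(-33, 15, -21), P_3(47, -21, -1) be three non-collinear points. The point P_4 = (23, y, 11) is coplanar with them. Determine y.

-9

Coplanarity requires P_1P_2 · (P_1P_3 × P_1P_4) = 0.
P_1P_2 = (-20, 10, 10), P_1P_3 = (60, -26, 30); the triple product is linear in y with coefficient 1200 and constant term 10800.
Setting it to zero: y = -9.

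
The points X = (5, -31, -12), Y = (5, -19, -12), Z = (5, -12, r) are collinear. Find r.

-12

Direction XY = (0, 12, 0). From the y-coordinate of Z, the parameter along the line is τ = (-12 − (-31))/12 = 19/12.
Then r = (-12) + 19/12·(0) = -12.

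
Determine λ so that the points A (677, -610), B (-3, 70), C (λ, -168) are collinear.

235

Collinearity: (C − A) must be parallel to (B − A) = (-680, 680).
Cross-multiplying the components: (λ − 677)·(680) = (442)·(-680).
Solving gives λ = 235.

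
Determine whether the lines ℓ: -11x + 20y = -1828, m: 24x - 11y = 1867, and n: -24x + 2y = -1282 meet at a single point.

Yes

Lines aᵢx + bᵢy = cᵢ with pairwise distinct directions are concurrent exactly when det[aᵢ bᵢ cᵢ] = 0.
Here the determinant is 0.
It vanishes, so the lines are concurrent at (48, -65).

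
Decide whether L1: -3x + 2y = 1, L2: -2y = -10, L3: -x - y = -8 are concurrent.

The three lines meet at one point iff the augmented coefficient matrix [aᵢ bᵢ cᵢ] has rank < 3, i.e. its determinant vanishes.
Here the determinant is 0.
It vanishes, so the lines are concurrent at (3, 5).

Yes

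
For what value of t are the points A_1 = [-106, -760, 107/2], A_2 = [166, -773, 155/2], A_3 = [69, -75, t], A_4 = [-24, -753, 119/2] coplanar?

-19/2

Coplanarity ⇔ det[A_1A_2; A_1A_3; A_1A_4] = 0.
Expanding, this is linear in t: (-2970)t + (-28215) = 0.
So t = -19/2.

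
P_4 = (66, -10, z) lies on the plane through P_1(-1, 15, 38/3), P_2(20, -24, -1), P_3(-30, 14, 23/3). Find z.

37/3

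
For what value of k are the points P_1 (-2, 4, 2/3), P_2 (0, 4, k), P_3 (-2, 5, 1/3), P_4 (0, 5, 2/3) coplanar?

Coplanarity ⇔ det[P_1P_2; P_1P_3; P_1P_4] = 0.
Expanding, this is linear in k: (-2)k + (2) = 0.
So k = 1.

1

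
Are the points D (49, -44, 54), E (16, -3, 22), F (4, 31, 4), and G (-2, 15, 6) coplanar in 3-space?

Yes

A normal to the plane through D, E, F is n = DE × DF = (350, -210, -630).
The plane has equation n·P = -7630. For G: n·G = -7630.
Equal, so G lies in the plane and all four are coplanar.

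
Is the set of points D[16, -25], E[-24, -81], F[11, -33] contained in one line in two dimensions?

DE = (-40, -56), DF = (-5, -8).
If collinear, DF would be a scalar multiple of DE. But (-40)·(-8) ≠ (-56)·(-5) (difference 40), so they are not parallel; the points are not collinear.

No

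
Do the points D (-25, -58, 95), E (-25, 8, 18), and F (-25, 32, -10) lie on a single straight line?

DE = (0, 66, -77), DF = (0, 90, -105).
Each component of DF is 15/11 times the corresponding component of DE, so DF = 15/11·DE and the points are collinear.

Yes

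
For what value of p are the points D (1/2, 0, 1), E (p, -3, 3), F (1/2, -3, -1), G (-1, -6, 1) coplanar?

-1

The points are coplanar iff DE · (DF × DG) = 0.
Expanding, this is linear in p: (-12)p + (-12) = 0.
So p = -1.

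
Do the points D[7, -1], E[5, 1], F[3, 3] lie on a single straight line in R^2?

DE = (-2, 2), DF = (-4, 4).
Checking proportionality: DF = 2·DE, so the vectors are parallel and the points are collinear.

Yes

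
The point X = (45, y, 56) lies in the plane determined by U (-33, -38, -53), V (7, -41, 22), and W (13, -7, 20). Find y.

53

Coplanarity requires UV · (UW × UX) = 0.
UV = (40, -3, 75), UW = (46, 31, 73); the triple product is linear in y with coefficient 530 and constant term -28090.
Setting it to zero: y = 53.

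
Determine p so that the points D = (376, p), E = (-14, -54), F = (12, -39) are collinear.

The three points are collinear iff det[DE; DF] = 0.
This determinant is linear in p: (26)p + (-4446) = 0, so p = 171.

171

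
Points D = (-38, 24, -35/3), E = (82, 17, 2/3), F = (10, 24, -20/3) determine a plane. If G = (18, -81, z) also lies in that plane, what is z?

-25/3

Coplanarity requires DE · (DF × DG) = 0.
DE = (120, -7, 37/3), DF = (48, 0, 5); the triple product is linear in z with coefficient 336 and constant term 2800.
Setting it to zero: z = -25/3.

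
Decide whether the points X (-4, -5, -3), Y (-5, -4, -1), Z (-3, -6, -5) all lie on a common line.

XY = (-1, 1, 2), XZ = (1, -1, -2).
XY × XZ = (0, 0, 0).
The cross product vanishes, so the three points are collinear.

Yes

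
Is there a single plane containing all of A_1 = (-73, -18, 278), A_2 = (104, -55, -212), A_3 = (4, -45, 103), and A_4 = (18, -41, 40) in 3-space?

Yes

With A_1 as base: A_1A_2 = (177, -37, -490), A_1A_3 = (77, -27, -175), A_1A_4 = (91, -23, -238).
A_1A_3 × A_1A_4 = (2401, 2401, 686).
A_1A_2 · (A_1A_3 × A_1A_4) = 0.
The scalar triple product vanishes, so the four points are coplanar.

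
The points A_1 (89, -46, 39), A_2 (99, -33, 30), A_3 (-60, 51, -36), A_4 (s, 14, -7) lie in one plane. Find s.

The points are coplanar iff A_1A_2 · (A_1A_3 × A_1A_4) = 0.
Expanding, this is linear in s: (-102)s + (816) = 0.
So s = 8.

8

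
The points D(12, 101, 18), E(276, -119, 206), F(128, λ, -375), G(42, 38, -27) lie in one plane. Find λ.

-268

Normal to plane DEG: n = (21744, 17520, -10032); plane equation n·P = 1849872.
Requiring n·F = 1849872: (17520)λ + (6545232) = 1849872.
So λ = -268.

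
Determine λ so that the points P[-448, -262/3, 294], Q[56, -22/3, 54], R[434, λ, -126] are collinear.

158/3

Collinearity requires PQ × PR = 0; each component is linear in λ.
The x-component gives (240)λ + (-12640) = 0, so λ = 158/3.
The remaining components then also vanish.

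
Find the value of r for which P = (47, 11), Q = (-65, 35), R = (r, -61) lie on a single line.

Collinearity: (R − P) must be parallel to (Q − P) = (-112, 24).
Cross-multiplying the components: (r − 47)·(24) = (-72)·(-112).
Solving gives r = 383.

383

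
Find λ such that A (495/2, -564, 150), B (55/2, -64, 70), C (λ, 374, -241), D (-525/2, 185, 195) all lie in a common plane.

Normal to plane ABD: n = (82420, 50700, 90220); plane equation n·P = 5337150.
Requiring n·C = 5337150: (82420)λ + (-2781220) = 5337150.
So λ = 197/2.

197/2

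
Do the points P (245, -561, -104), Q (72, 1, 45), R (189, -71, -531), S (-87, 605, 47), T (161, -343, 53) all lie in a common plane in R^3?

Yes

The plane through P, Q, R has normal n = PQ × PR = (-312984, -82215, -53298) and equation n·X = -25015473.
Checking the remaining points: n·S = -25015473, n·T = -25015473.
All equal -25015473, so all 5 points lie in one plane.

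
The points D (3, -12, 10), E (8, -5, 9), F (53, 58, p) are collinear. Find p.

0

Collinearity requires DE × DF = 0; each component is linear in p.
The x-component gives (7)p + (0) = 0, so p = 0.
The remaining components then also vanish.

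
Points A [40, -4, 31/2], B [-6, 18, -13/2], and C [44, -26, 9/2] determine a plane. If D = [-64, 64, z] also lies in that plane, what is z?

-45/2

Coplanarity requires AB · (AC × AD) = 0.
AB = (-46, 22, -22), AC = (4, -22, -11); the triple product is linear in z with coefficient 924 and constant term 20790.
Setting it to zero: z = -45/2.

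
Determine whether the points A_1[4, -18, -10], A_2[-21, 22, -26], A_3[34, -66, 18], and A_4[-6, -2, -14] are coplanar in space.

Yes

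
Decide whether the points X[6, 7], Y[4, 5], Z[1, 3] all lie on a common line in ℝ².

No

XY = (-2, -2), XZ = (-5, -4).
Twice the signed area of △XYZ is (-2)(-4) − (-2)(-5) = -2.
The area is nonzero, so the three points are not collinear.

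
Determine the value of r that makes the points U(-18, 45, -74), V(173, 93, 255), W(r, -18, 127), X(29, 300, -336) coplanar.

36

The points are coplanar iff UV · (UW × UX) = 0.
Expanding, this is linear in r: (96471)r + (-3472956) = 0.
So r = 36.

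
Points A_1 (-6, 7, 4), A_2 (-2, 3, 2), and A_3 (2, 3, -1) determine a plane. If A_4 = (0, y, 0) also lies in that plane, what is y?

Coplanarity requires A_1A_2 · (A_1A_3 × A_1A_4) = 0.
A_1A_2 = (4, -4, -2), A_1A_3 = (8, -4, -5); the triple product is linear in y with coefficient 4 and constant term -20.
Setting it to zero: y = 5.

5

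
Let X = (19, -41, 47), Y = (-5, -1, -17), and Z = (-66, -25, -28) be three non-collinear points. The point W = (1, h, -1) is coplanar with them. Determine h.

-11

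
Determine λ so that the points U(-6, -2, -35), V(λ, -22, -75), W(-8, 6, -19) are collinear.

-1

Collinearity requires UV × UW = 0; each component is linear in λ.
The y-component gives (-16)λ + (-16) = 0, so λ = -1.
The remaining components then also vanish.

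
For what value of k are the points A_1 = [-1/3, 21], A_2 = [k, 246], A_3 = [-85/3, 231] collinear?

The three points are collinear iff det[A_1A_2; A_1A_3] = 0.
This determinant is linear in k: (210)k + (6370) = 0, so k = -91/3.

-91/3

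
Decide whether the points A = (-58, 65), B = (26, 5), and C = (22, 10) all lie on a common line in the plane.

AB = (84, -60), AC = (80, -55).
Twice the signed area of △ABC is (84)(-55) − (-60)(80) = 180.
The area is nonzero, so the three points are not collinear.

No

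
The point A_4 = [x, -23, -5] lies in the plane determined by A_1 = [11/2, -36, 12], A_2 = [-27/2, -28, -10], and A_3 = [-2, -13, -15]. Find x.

-1

The plane through A_1, A_2, A_3 has equation 290x − 348y − 377z = 9599.
Substituting A_4: (290)x + (9889) = 9599, so x = -1.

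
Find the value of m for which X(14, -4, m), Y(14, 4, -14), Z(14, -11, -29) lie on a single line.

Direction YZ = (0, -15, -15). From the y-coordinate of X, the parameter along the line is τ = (-4 − 4)/(-15) = 8/15.
Then m = (-14) + 8/15·(-15) = -22.

-22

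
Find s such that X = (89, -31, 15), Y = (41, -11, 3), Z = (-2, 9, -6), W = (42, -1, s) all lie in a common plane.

12

Coplanarity ⇔ det[XY; XZ; XW] = 0.
Expanding, this is linear in s: (-100)s + (1200) = 0.
So s = 12.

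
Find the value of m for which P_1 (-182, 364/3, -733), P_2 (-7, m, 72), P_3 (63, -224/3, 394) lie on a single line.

-56/3

Collinearity requires P_1P_2 × P_1P_3 = 0; each component is linear in m.
The x-component gives (1127)m + (63112/3) = 0, so m = -56/3.
The remaining components then also vanish.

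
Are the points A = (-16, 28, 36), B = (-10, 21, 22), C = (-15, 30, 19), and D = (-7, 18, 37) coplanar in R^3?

No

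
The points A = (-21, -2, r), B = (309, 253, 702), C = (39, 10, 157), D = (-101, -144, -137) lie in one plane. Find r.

53

The points are coplanar iff AB · (AC × AD) = 0.
Expanding, this is linear in r: (-7560)r + (400680) = 0.
So r = 53.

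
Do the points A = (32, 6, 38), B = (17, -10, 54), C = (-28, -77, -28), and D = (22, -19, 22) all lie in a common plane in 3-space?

A normal to the plane through A, B, C is n = AB × AC = (2384, -1950, 285).
The plane has equation n·P = 75418. For D: n·D = 95768.
95768 ≠ 75418, so D is off the plane.

No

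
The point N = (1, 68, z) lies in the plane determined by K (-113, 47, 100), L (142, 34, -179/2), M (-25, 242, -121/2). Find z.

5/2

The plane through K, L, M has equation 39039x + (48503/2)y + 50869z = 3630627/2.
Substituting N: (50869)z + (1688141) = 3630627/2, so z = 5/2.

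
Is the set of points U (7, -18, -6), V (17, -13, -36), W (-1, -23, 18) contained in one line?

No

UV = (10, 5, -30), UW = (-8, -5, 24).
Comparing components 2 and 3: (5)(24) − (-30)(-5) = -30 ≠ 0, so UV and UW are not parallel and the points are not collinear.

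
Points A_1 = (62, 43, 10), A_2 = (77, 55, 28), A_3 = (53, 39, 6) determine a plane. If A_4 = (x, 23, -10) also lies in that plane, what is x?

17

Coplanarity requires A_1A_2 · (A_1A_3 × A_1A_4) = 0.
A_1A_2 = (15, 12, 18), A_1A_3 = (-9, -4, -4); the triple product is linear in x with coefficient 24 and constant term -408.
Setting it to zero: x = 17.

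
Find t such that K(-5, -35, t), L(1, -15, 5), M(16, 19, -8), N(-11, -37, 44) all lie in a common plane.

-25

The points are coplanar iff KL · (KM × KN) = 0.
Expanding, this is linear in t: (-78)t + (-1950) = 0.
So t = -25.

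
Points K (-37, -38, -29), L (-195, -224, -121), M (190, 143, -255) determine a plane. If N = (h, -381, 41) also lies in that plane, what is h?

-384

The plane through K, L, M has equation 58688x − 56592y + 13624z = -416056.
Substituting N: (58688)h + (22120136) = -416056, so h = -384.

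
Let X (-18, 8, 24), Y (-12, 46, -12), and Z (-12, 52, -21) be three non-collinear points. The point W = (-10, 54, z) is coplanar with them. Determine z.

Coplanarity requires XY · (XZ × XW) = 0.
XY = (6, 38, -36), XZ = (6, 44, -45); the triple product is linear in z with coefficient 36 and constant term 612.
Setting it to zero: z = -17.

-17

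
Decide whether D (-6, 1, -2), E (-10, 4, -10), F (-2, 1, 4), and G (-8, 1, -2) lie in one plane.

With D as base: DE = (-4, 3, -8), DF = (4, 0, 6), DG = (-2, 0, 0).
DF × DG = (0, -12, 0).
DE · (DF × DG) = -36.
Since -36 ≠ 0, the four points are not coplanar.

No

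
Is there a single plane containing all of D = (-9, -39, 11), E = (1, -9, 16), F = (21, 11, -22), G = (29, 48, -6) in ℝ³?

No

The four points are coplanar iff the 3×3 determinant with rows DE, DF, DG is zero.
Rows: (10, 30, 5), (30, 50, -33), (38, 87, -17).
Expanding along the first row: (10)(2021) − (30)(744) + (5)(710) = 1440.
Nonzero ⇒ not coplanar.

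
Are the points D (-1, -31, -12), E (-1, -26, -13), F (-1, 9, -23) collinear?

No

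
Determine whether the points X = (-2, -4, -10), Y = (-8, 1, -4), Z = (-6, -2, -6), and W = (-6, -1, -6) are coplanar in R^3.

Yes

With X as base: XY = (-6, 5, 6), XZ = (-4, 2, 4), XW = (-4, 3, 4).
XZ × XW = (-4, 0, -4).
XY · (XZ × XW) = 0.
The scalar triple product vanishes, so the four points are coplanar.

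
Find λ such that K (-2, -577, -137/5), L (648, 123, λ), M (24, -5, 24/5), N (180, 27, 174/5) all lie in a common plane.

The points are coplanar iff KL · (KM × KN) = 0.
Expanding, this is linear in λ: (-88400)λ + (11032320) = 0.
So λ = 624/5.

624/5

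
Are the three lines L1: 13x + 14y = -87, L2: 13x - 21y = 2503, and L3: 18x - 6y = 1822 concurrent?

No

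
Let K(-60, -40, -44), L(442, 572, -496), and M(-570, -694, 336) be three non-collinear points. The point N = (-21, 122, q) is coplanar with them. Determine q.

202

Coplanarity requires KL · (KM × KN) = 0.
KL = (502, 612, -452), KM = (-510, -654, 380); the triple product is linear in q with coefficient -16188 and constant term 3269976.
Setting it to zero: q = 202.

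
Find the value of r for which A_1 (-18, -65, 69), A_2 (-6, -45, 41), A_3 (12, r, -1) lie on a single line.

-15

Collinearity requires A_1A_2 × A_1A_3 = 0; each component is linear in r.
The x-component gives (28)r + (420) = 0, so r = -15.
The remaining components then also vanish.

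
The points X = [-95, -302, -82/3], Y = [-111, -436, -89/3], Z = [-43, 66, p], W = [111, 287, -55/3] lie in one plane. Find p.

-21

The points are coplanar iff XY · (XZ × XW) = 0.
Expanding, this is linear in p: (-18180)p + (-381780) = 0.
So p = -21.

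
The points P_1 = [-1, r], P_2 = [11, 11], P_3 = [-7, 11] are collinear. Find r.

Collinearity: (P_1 − P_2) must be parallel to (P_3 − P_2) = (-18, 0).
Cross-multiplying the components: (r − 11)·(-18) = (-12)·(0).
Solving gives r = 11.

11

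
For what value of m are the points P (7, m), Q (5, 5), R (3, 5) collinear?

5

The three points are collinear iff det[PQ; PR] = 0.
This determinant is linear in m: (-2)m + (10) = 0, so m = 5.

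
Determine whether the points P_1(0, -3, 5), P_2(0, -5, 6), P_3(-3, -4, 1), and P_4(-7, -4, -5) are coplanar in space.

A normal to the plane through P_1, P_2, P_3 is n = P_1P_2 × P_1P_3 = (9, -3, -6).
The plane has equation n·P = -21. For P_4: n·P_4 = -21.
Equal, so P_4 lies in the plane and all four are coplanar.

Yes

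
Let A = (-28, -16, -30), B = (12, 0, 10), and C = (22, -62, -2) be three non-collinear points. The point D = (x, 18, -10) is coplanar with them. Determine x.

A normal to the plane is n = AB × AC = (2288, 880, -2640).
D lies in the plane iff n · AD = 0.
This gives (2288)x + (41184) = 0, so x = -18.

-18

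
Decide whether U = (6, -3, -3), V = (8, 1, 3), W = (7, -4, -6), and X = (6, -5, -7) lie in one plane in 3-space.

The four points are coplanar iff the 3×3 determinant with rows UV, UW, UX is zero.
Rows: (2, 4, 6), (1, -1, -3), (0, -2, -4).
Expanding along the first row: (2)(-2) − (4)(-4) + (6)(-2) = 0.
Zero determinant ⇒ coplanar.

Yes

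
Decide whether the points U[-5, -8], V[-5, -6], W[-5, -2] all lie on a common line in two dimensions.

Yes

UV = (0, 2), UW = (0, 6).
Twice the signed area of △UVW is (0)(6) − (2)(0) = 0.
The triangle is degenerate (zero area), so the points are collinear.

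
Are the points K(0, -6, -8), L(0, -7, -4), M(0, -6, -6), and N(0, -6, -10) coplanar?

Yes

A normal to the plane through K, L, M is n = KL × KM = (-2, 0, 0).
The plane has equation n·P = 0. For N: n·N = 0.
Equal, so N lies in the plane and all four are coplanar.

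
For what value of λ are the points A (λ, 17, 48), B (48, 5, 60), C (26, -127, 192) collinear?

50

Direction BC = (-22, -132, 132). From the y-coordinate of A, the parameter along the line is τ = (17 − 5)/(-132) = -1/11.
Then λ = 48 + (-1/11)·(-22) = 50.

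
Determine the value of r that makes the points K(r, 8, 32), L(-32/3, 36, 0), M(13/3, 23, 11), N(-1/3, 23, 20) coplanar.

52/3

The points are coplanar iff KL · (KM × KN) = 0.
Expanding, this is linear in r: (117)r + (-2028) = 0.
So r = 52/3.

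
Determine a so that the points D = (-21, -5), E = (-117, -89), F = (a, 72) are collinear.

Collinearity: (F − D) must be parallel to (E − D) = (-96, -84).
Cross-multiplying the components: (a − (-21))·(-84) = (77)·(-96).
Solving gives a = 67.

67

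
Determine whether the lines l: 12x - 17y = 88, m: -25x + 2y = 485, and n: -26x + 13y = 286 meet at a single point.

Yes

Lines aᵢx + bᵢy = cᵢ with pairwise distinct directions are concurrent exactly when det[aᵢ bᵢ cᵢ] = 0.
Here the determinant is 0.
It vanishes, so the lines are concurrent at (-21, -20).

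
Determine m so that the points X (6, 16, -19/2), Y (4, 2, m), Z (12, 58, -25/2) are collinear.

-17/2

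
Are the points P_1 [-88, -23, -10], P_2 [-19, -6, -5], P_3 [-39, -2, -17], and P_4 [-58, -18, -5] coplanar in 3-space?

Yes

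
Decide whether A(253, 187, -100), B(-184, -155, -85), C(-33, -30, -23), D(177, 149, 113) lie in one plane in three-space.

A normal to the plane through A, B, C is n = AB × AC = (-23079, 29359, -2983).
The plane has equation n·P = -50554. For D: n·D = -47571.
-47571 ≠ -50554, so D is off the plane.

No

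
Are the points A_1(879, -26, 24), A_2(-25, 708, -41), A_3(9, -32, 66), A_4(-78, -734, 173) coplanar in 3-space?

The four points are coplanar iff the 3×3 determinant with rows A_1A_2, A_1A_3, A_1A_4 is zero.
Rows: (-904, 734, -65), (-870, -6, 42), (-957, -708, 149).
Expanding along the first row: (-904)(28842) − (734)(-89436) + (-65)(610218) = -91314.
Nonzero ⇒ not coplanar.

No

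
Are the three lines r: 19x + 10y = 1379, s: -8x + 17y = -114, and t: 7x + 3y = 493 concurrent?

Lines aᵢx + bᵢy = cᵢ with pairwise distinct directions are concurrent exactly when det[aᵢ bᵢ cᵢ] = 0.
Here the determinant is 0.
It vanishes, so the lines are concurrent at (61, 22).

Yes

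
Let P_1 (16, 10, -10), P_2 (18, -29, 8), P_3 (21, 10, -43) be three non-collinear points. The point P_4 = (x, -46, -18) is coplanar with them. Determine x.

The plane through P_1, P_2, P_3 has equation 1287x + 156y + 195z = 20202.
Substituting P_4: (1287)x + (-10686) = 20202, so x = 24.

24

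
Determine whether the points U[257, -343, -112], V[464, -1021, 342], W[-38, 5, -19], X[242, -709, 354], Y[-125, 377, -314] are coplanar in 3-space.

The plane through U, V, W has normal n = UV × UW = (-221046, -153181, -127974) and equation n·P = 10065349.
Checking the remaining points: n·X = 9809401, n·Y = 10065349.
Since n·X = 9809401 ≠ 10065349, X is off the plane and the points are not all coplanar.

No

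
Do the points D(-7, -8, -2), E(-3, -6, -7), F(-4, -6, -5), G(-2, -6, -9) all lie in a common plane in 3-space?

Yes

The four points are coplanar iff the 3×3 determinant with rows DE, DF, DG is zero.
Rows: (4, 2, -5), (3, 2, -3), (5, 2, -7).
Expanding along the first row: (4)(-8) − (2)(-6) + (-5)(-4) = 0.
Zero determinant ⇒ coplanar.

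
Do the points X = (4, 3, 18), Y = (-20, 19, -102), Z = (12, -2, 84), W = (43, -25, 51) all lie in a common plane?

No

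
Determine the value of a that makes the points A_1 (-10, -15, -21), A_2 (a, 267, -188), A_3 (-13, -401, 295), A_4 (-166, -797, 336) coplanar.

26

Coplanarity ⇔ det[A_1A_2; A_1A_3; A_1A_4] = 0.
Expanding, this is linear in a: (109310)a + (-2842060) = 0.
So a = 26.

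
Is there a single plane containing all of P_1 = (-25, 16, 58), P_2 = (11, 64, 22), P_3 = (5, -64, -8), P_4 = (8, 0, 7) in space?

Yes

A normal to the plane through P_1, P_2, P_3 is n = P_1P_2 × P_1P_3 = (-6048, 1296, -4320).
The plane has equation n·P = -78624. For P_4: n·P_4 = -78624.
Equal, so P_4 lies in the plane and all four are coplanar.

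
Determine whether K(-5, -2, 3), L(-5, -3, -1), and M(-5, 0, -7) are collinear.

No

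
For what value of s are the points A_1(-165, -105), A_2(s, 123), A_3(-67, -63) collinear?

367

The three points are collinear iff det[A_1A_2; A_1A_3] = 0.
This determinant is linear in s: (42)s + (-15414) = 0, so s = 367.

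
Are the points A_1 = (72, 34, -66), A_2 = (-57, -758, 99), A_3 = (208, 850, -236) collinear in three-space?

A_1A_2 = (-129, -792, 165), A_1A_3 = (136, 816, -170).
Comparing components 3 and 1: (165)(136) − (-129)(-170) = 510 ≠ 0, so A_1A_2 and A_1A_3 are not parallel and the points are not collinear.

No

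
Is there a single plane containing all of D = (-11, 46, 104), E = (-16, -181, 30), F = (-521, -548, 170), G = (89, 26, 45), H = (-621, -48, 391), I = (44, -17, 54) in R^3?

The plane through D, E, F has normal n = DE × DF = (-58938, 38070, -112800) and equation n·P = -9331662.
Checking the remaining points: n·G = -9331662, n·H = -9331662, n·I = -9331662.
All equal -9331662, so all 6 points lie in one plane.

Yes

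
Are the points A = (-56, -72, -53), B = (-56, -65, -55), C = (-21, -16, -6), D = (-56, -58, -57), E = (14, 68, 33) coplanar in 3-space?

The plane through A, B, C has normal n = AB × AC = (441, -70, -245) and equation n·P = -6671.
Checking the remaining points: n·D = -6671, n·E = -6671.
All equal -6671, so all 5 points lie in one plane.

Yes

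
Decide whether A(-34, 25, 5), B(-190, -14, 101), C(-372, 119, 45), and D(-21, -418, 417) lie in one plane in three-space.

The four points are coplanar iff the 3×3 determinant with rows AB, AC, AD is zero.
Rows: (-156, -39, 96), (-338, 94, 40), (13, -443, 412).
Expanding along the first row: (-156)(56448) − (-39)(-139776) + (96)(148512) = 0.
Zero determinant ⇒ coplanar.

Yes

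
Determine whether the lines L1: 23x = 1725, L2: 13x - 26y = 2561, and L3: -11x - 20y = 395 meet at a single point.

Intersecting L1 and L2: solving the 2×2 system gives (x, y) = (75, -61).
Substitute into L3: (-11)(75) + (-20)(-61) = 395.
This equals 395, so (75, -61) lies on all three lines and they are concurrent.

Yes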